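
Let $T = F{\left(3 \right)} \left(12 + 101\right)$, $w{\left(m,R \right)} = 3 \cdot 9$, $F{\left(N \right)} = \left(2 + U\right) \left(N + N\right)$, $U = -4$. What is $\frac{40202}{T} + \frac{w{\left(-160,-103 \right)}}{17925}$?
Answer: $- \frac{120097373}{4051050} \approx -29.646$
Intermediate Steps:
$F{\left(N \right)} = - 4 N$ ($F{\left(N \right)} = \left(2 - 4\right) \left(N + N\right) = - 2 \cdot 2 N = - 4 N$)
$w{\left(m,R \right)} = 27$
$T = -1356$ ($T = \left(-4\right) 3 \left(12 + 101\right) = \left(-12\right) 113 = -1356$)
$\frac{40202}{T} + \frac{w{\left(-160,-103 \right)}}{17925} = \frac{40202}{-1356} + \frac{27}{17925} = 40202 \left(- \frac{1}{1356}\right) + 27 \cdot \frac{1}{17925} = - \frac{20101}{678} + \frac{9}{5975} = - \frac{120097373}{4051050}$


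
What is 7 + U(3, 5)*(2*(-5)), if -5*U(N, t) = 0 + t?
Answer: 17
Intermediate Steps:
U(N, t) = -t/5 (U(N, t) = -(0 + t)/5 = -t/5)
7 + U(3, 5)*(2*(-5)) = 7 + (-⅕*5)*(2*(-5)) = 7 - 1*(-10) = 7 + 10 = 17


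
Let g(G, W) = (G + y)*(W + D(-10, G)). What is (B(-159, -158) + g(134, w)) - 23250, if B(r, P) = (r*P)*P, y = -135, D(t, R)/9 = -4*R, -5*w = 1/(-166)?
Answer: -3309792661/830 ≈ -3.9877e+6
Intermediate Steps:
w = 1/830 (w = -1/5/(-166) = -1/5*(-1/166) = 1/830 ≈ 0.0012048)
D(t, R) = -36*R (D(t, R) = 9*(-4*R) = -36*R)
g(G, W) = (-135 + G)*(W - 36*G) (g(G, W) = (G - 135)*(W - 36*G) = (-135 + G)*(W - 36*G))
B(r, P) = r*P**2 (B(r, P) = (P*r)*P = r*P**2)
(B(-159, -158) + g(134, w)) - 23250 = (-159*(-158)**2 + (-135*1/830 - 36*134**2 + 4860*134 + 134*(1/830))) - 23250 = (-159*24964 + (-27/166 - 36*17956 + 651240 + 67/415)) - 23250 = (-3969276 + (-27/166 - 646416 + 651240 + 67/415)) - 23250 = (-3969276 + 4003919/830) - 23250 = -3290495161/830 - 23250 = -3309792661/830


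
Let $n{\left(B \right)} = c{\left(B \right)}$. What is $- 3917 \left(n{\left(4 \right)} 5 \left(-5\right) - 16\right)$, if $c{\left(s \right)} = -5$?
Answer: $-426953$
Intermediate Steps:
$n{\left(B \right)} = -5$
$- 3917 \left(n{\left(4 \right)} 5 \left(-5\right) - 16\right) = - 3917 \left(- 5 \cdot 5 \left(-5\right) - 16\right) = - 3917 \left(\left(-5\right) \left(-25\right) - 16\right) = - 3917 \left(125 - 16\right) = \left(-3917\right) 109 = -426953$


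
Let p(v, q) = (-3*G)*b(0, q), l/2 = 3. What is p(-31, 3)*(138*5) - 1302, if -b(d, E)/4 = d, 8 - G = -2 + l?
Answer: -1302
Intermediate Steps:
l = 6 (l = 2*3 = 6)
G = 4 (G = 8 - (-2 + 6) = 8 - 1*4 = 8 - 4 = 4)
b(d, E) = -4*d
p(v, q) = 0 (p(v, q) = (-3*4)*(-4*0) = -12*0 = 0)
p(-31, 3)*(138*5) - 1302 = 0*(138*5) - 1302 = 0*690 - 1302 = 0 - 1302 = -1302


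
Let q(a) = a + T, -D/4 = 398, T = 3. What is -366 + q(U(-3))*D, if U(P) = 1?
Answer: -6734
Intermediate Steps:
D = -1592 (D = -4*398 = -1592)
q(a) = 3 + a (q(a) = a + 3 = 3 + a)
-366 + q(U(-3))*D = -366 + (3 + 1)*(-1592) = -366 + 4*(-1592) = -366 - 6368 = -6734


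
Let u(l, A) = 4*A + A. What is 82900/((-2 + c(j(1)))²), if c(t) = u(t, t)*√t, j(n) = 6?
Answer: 20725/(1 - 15*√6)² ≈ 16.223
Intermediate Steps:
u(l, A) = 5*A
c(t) = 5*t^(3/2) (c(t) = (5*t)*√t = 5*t^(3/2))
82900/((-2 + c(j(1)))²) = 82900/((-2 + 5*6^(3/2))²) = 82900/((-2 + 5*(6*√6))²) = 82900/((-2 + 30*√6)²) = 82900/(-2 + 30*√6)²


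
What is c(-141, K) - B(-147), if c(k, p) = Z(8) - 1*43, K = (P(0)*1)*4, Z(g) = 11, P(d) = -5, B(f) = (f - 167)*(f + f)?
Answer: -92348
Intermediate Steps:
B(f) = 2*f*(-167 + f) (B(f) = (-167 + f)*(2*f) = 2*f*(-167 + f))
K = -20 (K = -5*1*4 = -5*4 = -20)
c(k, p) = -32 (c(k, p) = 11 - 1*43 = 11 - 43 = -32)
c(-141, K) - B(-147) = -32 - 2*(-147)*(-167 - 147) = -32 - 2*(-147)*(-314) = -32 - 1*92316 = -32 - 92316 = -92348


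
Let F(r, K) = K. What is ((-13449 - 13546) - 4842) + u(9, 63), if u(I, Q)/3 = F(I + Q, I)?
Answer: -31810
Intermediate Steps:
u(I, Q) = 3*I
((-13449 - 13546) - 4842) + u(9, 63) = ((-13449 - 13546) - 4842) + 3*9 = (-26995 - 4842) + 27 = -31837 + 27 = -31810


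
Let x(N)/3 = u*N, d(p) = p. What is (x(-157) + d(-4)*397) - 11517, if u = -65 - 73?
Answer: 51893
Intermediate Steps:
u = -138
x(N) = -414*N (x(N) = 3*(-138*N) = -414*N)
(x(-157) + d(-4)*397) - 11517 = (-414*(-157) - 4*397) - 11517 = (64998 - 1588) - 11517 = 63410 - 11517 = 51893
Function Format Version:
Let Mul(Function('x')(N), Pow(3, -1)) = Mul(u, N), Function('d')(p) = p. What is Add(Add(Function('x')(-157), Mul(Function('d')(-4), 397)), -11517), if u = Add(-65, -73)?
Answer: 51893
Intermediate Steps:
u = -138
Function('x')(N) = Mul(-414, N) (Function('x')(N) = Mul(3, Mul(-138, N)) = Mul(-414, N))
Add(Add(Function('x')(-157), Mul(Function('d')(-4), 397)), -11517) = Add(Add(Mul(-414, -157), Mul(-4, 397)), -11517) = Add(Add(64998, -1588), -11517) = Add(63410, -11517) = 51893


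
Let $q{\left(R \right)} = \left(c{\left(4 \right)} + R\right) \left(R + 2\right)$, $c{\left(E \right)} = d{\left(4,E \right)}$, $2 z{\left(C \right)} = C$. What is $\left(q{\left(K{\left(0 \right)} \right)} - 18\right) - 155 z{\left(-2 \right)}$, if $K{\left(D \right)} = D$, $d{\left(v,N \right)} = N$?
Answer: $145$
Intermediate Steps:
$z{\left(C \right)} = \frac{C}{2}$
$c{\left(E \right)} = E$
$q{\left(R \right)} = \left(2 + R\right) \left(4 + R\right)$ ($q{\left(R \right)} = \left(4 + R\right) \left(R + 2\right) = \left(4 + R\right) \left(2 + R\right) = \left(2 + R\right) \left(4 + R\right)$)
$\left(q{\left(K{\left(0 \right)} \right)} - 18\right) - 155 z{\left(-2 \right)} = \left(\left(8 + 0^{2} + 6 \cdot 0\right) - 18\right) - 155 \cdot \frac{1}{2} \left(-2\right) = \left(\left(8 + 0 + 0\right) - 18\right) - -155 = \left(8 - 18\right) + 155 = -10 + 155 = 145$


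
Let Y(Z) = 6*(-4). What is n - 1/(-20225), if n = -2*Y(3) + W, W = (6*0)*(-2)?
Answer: 970801/20225 ≈ 48.000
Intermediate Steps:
Y(Z) = -24
W = 0 (W = 0*(-2) = 0)
n = 48 (n = -2*(-24) + 0 = 48 + 0 = 48)
n - 1/(-20225) = 48 - 1/(-20225) = 48 - 1*(-1/20225) = 48 + 1/20225 = 970801/20225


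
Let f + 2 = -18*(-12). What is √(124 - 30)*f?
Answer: 214*√94 ≈ 2074.8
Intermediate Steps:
f = 214 (f = -2 - 18*(-12) = -2 + 216 = 214)
√(124 - 30)*f = √(124 - 30)*214 = √94*214 = 214*√94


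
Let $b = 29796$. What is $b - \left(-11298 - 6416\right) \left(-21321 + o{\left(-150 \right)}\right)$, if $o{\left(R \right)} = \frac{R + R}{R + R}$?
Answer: $-377632684$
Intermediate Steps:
$o{\left(R \right)} = 1$ ($o{\left(R \right)} = \frac{2 R}{2 R} = 2 R \frac{1}{2 R} = 1$)
$b - \left(-11298 - 6416\right) \left(-21321 + o{\left(-150 \right)}\right) = 29796 - \left(-11298 - 6416\right) \left(-21321 + 1\right) = 29796 - \left(-17714\right) \left(-21320\right) = 29796 - 377662480 = -377632684$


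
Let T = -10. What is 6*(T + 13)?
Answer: 18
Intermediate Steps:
6*(T + 13) = 6*(-10 + 13) = 6*3 = 18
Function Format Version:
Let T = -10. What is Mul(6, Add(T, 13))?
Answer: 18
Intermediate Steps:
Mul(6, Add(T, 13)) = Mul(6, Add(-10, 13)) = Mul(6, 3) = 18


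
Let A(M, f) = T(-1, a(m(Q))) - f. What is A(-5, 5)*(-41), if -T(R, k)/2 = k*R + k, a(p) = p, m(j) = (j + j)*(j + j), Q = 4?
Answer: 205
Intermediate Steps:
m(j) = 4*j² (m(j) = (2*j)*(2*j) = 4*j²)
T(R, k) = -2*k - 2*R*k (T(R, k) = -2*(k*R + k) = -2*(R*k + k) = -2*(k + R*k) = -2*k - 2*R*k)
A(M, f) = -f (A(M, f) = -2*4*4²*(1 - 1) - f = -2*4*16*0 - f = -2*64*0 - f = 0 - f = -f)
A(-5, 5)*(-41) = -1*5*(-41) = -5*(-41) = 205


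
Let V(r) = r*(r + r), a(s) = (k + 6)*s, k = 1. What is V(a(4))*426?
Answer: 667968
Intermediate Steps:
a(s) = 7*s (a(s) = (1 + 6)*s = 7*s)
V(r) = 2*r**2 (V(r) = r*(2*r) = 2*r**2)
V(a(4))*426 = (2*(7*4)**2)*426 = (2*28**2)*426 = (2*784)*426 = 1568*426 = 667968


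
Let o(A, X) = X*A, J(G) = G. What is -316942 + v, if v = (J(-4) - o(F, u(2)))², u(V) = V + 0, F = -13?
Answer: -316458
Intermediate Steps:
u(V) = V
o(A, X) = A*X
v = 484 (v = (-4 - (-13)*2)² = (-4 - 1*(-26))² = (-4 + 26)² = 22² = 484)
-316942 + v = -316942 + 484 = -316458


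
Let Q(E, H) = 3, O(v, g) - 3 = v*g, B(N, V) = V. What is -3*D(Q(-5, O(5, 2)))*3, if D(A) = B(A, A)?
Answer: -27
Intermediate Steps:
O(v, g) = 3 + g*v (O(v, g) = 3 + v*g = 3 + g*v)
D(A) = A
-3*D(Q(-5, O(5, 2)))*3 = -3*3*3 = -9*3 = -27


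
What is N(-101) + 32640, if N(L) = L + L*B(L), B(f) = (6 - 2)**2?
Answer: 30923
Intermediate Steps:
B(f) = 16 (B(f) = 4**2 = 16)
N(L) = 17*L (N(L) = L + L*16 = L + 16*L = 17*L)
N(-101) + 32640 = 17*(-101) + 32640 = -1717 + 32640 = 30923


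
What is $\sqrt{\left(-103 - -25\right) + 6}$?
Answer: $6 i \sqrt{2} \approx 8.4853 i$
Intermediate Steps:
$\sqrt{\left(-103 - -25\right) + 6} = \sqrt{\left(-103 + 25\right) + 6} = \sqrt{-78 + 6} = \sqrt{-72} = 6 i \sqrt{2}$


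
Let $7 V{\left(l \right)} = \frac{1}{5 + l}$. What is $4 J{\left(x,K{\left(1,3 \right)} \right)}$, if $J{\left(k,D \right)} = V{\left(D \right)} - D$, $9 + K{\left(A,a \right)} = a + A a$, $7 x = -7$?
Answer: $\frac{86}{7} \approx 12.286$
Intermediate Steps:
$x = -1$ ($x = \frac{1}{7} \left(-7\right) = -1$)
$K{\left(A,a \right)} = -9 + a + A a$ ($K{\left(A,a \right)} = -9 + \left(a + A a\right) = -9 + a + A a$)
$V{\left(l \right)} = \frac{1}{7 \left(5 + l\right)}$
$J{\left(k,D \right)} = - D + \frac{1}{7 \left(5 + D\right)}$ ($J{\left(k,D \right)} = \frac{1}{7 \left(5 + D\right)} - D = - D + \frac{1}{7 \left(5 + D\right)}$)
$4 J{\left(x,K{\left(1,3 \right)} \right)} = 4 \frac{\frac{1}{7} - \left(-9 + 3 + 1 \cdot 3\right) \left(5 + \left(-9 + 3 + 1 \cdot 3\right)\right)}{5 + \left(-9 + 3 + 1 \cdot 3\right)} = 4 \frac{\frac{1}{7} - \left(-9 + 3 + 3\right) \left(5 + \left(-9 + 3 + 3\right)\right)}{5 + \left(-9 + 3 + 3\right)} = 4 \frac{\frac{1}{7} - - 3 \left(5 - 3\right)}{5 - 3} = 4 \frac{\frac{1}{7} - \left(-3\right) 2}{2} = 4 \frac{\frac{1}{7} + 6}{2} = 4 \cdot \frac{1}{2} \cdot \frac{43}{7} = 4 \cdot \frac{43}{14} = \frac{86}{7}$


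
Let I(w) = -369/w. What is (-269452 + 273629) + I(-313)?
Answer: 1307770/313 ≈ 4178.2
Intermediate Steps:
(-269452 + 273629) + I(-313) = (-269452 + 273629) - 369/(-313) = 4177 - 369*(-1/313) = 4177 + 369/313 = 1307770/313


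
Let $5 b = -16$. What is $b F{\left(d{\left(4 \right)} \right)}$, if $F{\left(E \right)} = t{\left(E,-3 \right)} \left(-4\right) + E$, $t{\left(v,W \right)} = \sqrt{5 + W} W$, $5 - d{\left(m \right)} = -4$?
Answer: $- \frac{144}{5} - \frac{192 \sqrt{2}}{5} \approx -83.106$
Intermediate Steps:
$b = - \frac{16}{5}$ ($b = \frac{1}{5} \left(-16\right) = - \frac{16}{5} \approx -3.2$)
$d{\left(m \right)} = 9$ ($d{\left(m \right)} = 5 - -4 = 5 + 4 = 9$)
$t{\left(v,W \right)} = W \sqrt{5 + W}$
$F{\left(E \right)} = E + 12 \sqrt{2}$ ($F{\left(E \right)} = - 3 \sqrt{5 - 3} \left(-4\right) + E = - 3 \sqrt{2} \left(-4\right) + E = 12 \sqrt{2} + E = E + 12 \sqrt{2}$)
$b F{\left(d{\left(4 \right)} \right)} = - \frac{16 \left(9 + 12 \sqrt{2}\right)}{5} = - \frac{144}{5} - \frac{192 \sqrt{2}}{5}$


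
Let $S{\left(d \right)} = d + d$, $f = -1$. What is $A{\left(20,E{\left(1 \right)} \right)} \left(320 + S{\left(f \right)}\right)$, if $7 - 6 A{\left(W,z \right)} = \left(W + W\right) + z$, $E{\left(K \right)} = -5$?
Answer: $-1484$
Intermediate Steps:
$S{\left(d \right)} = 2 d$
$A{\left(W,z \right)} = \frac{7}{6} - \frac{W}{3} - \frac{z}{6}$ ($A{\left(W,z \right)} = \frac{7}{6} - \frac{\left(W + W\right) + z}{6} = \frac{7}{6} - \frac{2 W + z}{6} = \frac{7}{6} - \frac{z + 2 W}{6} = \frac{7}{6} - \left(\frac{W}{3} + \frac{z}{6}\right) = \frac{7}{6} - \frac{W}{3} - \frac{z}{6}$)
$A{\left(20,E{\left(1 \right)} \right)} \left(320 + S{\left(f \right)}\right) = \left(\frac{7}{6} - \frac{20}{3} - - \frac{5}{6}\right) \left(320 + 2 \left(-1\right)\right) = \left(\frac{7}{6} - \frac{20}{3} + \frac{5}{6}\right) \left(320 - 2\right) = \left(- \frac{14}{3}\right) 318 = -1484$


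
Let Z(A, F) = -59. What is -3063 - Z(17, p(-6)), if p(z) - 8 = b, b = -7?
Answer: -3004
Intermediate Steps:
p(z) = 1 (p(z) = 8 - 7 = 1)
-3063 - Z(17, p(-6)) = -3063 - 1*(-59) = -3063 + 59 = -3004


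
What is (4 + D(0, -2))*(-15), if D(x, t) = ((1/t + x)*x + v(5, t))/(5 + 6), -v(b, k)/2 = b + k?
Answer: -570/11 ≈ -51.818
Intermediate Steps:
v(b, k) = -2*b - 2*k (v(b, k) = -2*(b + k) = -2*b - 2*k)
D(x, t) = -10/11 - 2*t/11 + x*(x + 1/t)/11 (D(x, t) = ((1/t + x)*x + (-2*5 - 2*t))/(5 + 6) = ((1/t + x)*x + (-10 - 2*t))/11 = ((x + 1/t)*x + (-10 - 2*t))*(1/11) = (x*(x + 1/t) + (-10 - 2*t))*(1/11) = (-10 - 2*t + x*(x + 1/t))*(1/11) = -10/11 - 2*t/11 + x*(x + 1/t)/11)
(4 + D(0, -2))*(-15) = (4 + (1/11)*(0 - 1*(-2)*(10 - 1*0**2 + 2*(-2)))/(-2))*(-15) = (4 + (1/11)*(-1/2)*(0 - 1*(-2)*(10 - 1*0 - 4)))*(-15) = (4 + (1/11)*(-1/2)*(0 - 1*(-2)*(10 + 0 - 4)))*(-15) = (4 + (1/11)*(-1/2)*(0 - 1*(-2)*6))*(-15) = (4 + (1/11)*(-1/2)*(0 + 12))*(-15) = (4 + (1/11)*(-1/2)*12)*(-15) = (4 - 6/11)*(-15) = (38/11)*(-15) = -570/11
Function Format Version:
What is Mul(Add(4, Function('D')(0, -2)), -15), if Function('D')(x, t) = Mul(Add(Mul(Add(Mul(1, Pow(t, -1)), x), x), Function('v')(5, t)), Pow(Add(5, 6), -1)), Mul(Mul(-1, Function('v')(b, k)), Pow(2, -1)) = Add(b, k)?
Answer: Rational(-570, 11) ≈ -51.818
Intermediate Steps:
Function('v')(b, k) = Add(Mul(-2, b), Mul(-2, k)) (Function('v')(b, k) = Mul(-2, Add(b, k)) = Add(Mul(-2, b), Mul(-2, k)))
Function('D')(x, t) = Add(Rational(-10, 11), Mul(Rational(-2, 11), t), Mul(Rational(1, 11), x, Add(x, Pow(t, -1)))) (Function('D')(x, t) = Mul(Add(Mul(Add(Mul(1, Pow(t, -1)), x), x), Add(Mul(-2, 5), Mul(-2, t))), Pow(Add(5, 6), -1)) = Mul(Add(Mul(Add(Pow(t, -1), x), x), Add(-10, Mul(-2, t))), Pow(11, -1)) = Mul(Add(Mul(Add(x, Pow(t, -1)), x), Add(-10, Mul(-2, t))), Rational(1, 11)) = Mul(Add(Mul(x, Add(x, Pow(t, -1))), Add(-10, Mul(-2, t))), Rational(1, 11)) = Mul(Add(-10, Mul(-2, t), Mul(x, Add(x, Pow(t, -1)))), Rational(1, 11)) = Add(Rational(-10, 11), Mul(Rational(-2, 11), t), Mul(Rational(1, 11), x, Add(x, Pow(t, -1)))))
Mul(Add(4, Function('D')(0, -2)), -15) = Mul(Add(4, Mul(Rational(1, 11), Pow(-2, -1), Add(0, Mul(-1, -2, Add(10, Mul(-1, Pow(0, 2)), Mul(2, -2)))))), -15) = Mul(Add(4, Mul(Rational(1, 11), Rational(-1, 2), Add(0, Mul(-1, -2, Add(10, Mul(-1, 0), -4))))), -15) = Mul(Add(4, Mul(Rational(1, 11), Rational(-1, 2), Add(0, Mul(-1, -2, Add(10, 0, -4))))), -15) = Mul(Add(4, Mul(Rational(1, 11), Rational(-1, 2), Add(0, Mul(-1, -2, 6)))), -15) = Mul(Add(4, Mul(Rational(1, 11), Rational(-1, 2), Add(0, 12))), -15) = Mul(Add(4, Mul(Rational(1, 11), Rational(-1, 2), 12)), -15) = Mul(Add(4, Rational(-6, 11)), -15) = Mul(Rational(38, 11), -15) = Rational(-570, 11)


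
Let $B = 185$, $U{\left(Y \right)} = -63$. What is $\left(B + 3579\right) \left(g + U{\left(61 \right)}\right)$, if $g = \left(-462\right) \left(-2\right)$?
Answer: $3240804$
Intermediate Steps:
$g = 924$
$\left(B + 3579\right) \left(g + U{\left(61 \right)}\right) = \left(185 + 3579\right) \left(924 - 63\right) = 3764 \cdot 861 = 3240804$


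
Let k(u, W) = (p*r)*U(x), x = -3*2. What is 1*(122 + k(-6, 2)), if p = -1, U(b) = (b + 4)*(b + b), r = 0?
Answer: 122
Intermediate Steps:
x = -6
U(b) = 2*b*(4 + b) (U(b) = (4 + b)*(2*b) = 2*b*(4 + b))
k(u, W) = 0 (k(u, W) = (-1*0)*(2*(-6)*(4 - 6)) = 0*(2*(-6)*(-2)) = 0*24 = 0)
1*(122 + k(-6, 2)) = 1*(122 + 0) = 1*122 = 122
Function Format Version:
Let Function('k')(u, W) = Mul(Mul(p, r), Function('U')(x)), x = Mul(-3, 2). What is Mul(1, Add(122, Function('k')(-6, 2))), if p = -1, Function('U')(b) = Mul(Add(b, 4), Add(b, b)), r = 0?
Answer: 122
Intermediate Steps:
x = -6
Function('U')(b) = Mul(2, b, Add(4, b)) (Function('U')(b) = Mul(Add(4, b), Mul(2, b)) = Mul(2, b, Add(4, b)))
Function('k')(u, W) = 0 (Function('k')(u, W) = Mul(Mul(-1, 0), Mul(2, -6, Add(4, -6))) = Mul(0, Mul(2, -6, -2)) = Mul(0, 24) = 0)
Mul(1, Add(122, Function('k')(-6, 2))) = Mul(1, Add(122, 0)) = Mul(1, 122) = 122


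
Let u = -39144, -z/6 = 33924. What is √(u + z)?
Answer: 32*I*√237 ≈ 492.63*I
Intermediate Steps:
z = -203544 (z = -6*33924 = -203544)
√(u + z) = √(-39144 - 203544) = √(-242688) = 32*I*√237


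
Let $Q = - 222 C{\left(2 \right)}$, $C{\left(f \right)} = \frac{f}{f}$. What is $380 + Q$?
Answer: $158$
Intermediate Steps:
$C{\left(f \right)} = 1$
$Q = -222$ ($Q = \left(-222\right) 1 = -222$)
$380 + Q = 380 - 222 = 158$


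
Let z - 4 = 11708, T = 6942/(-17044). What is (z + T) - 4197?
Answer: 64039359/8522 ≈ 7514.6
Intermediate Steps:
T = -3471/8522 (T = 6942*(-1/17044) = -3471/8522 ≈ -0.40730)
z = 11712 (z = 4 + 11708 = 11712)
(z + T) - 4197 = (11712 - 3471/8522) - 4197 = 99806193/8522 - 4197 = 64039359/8522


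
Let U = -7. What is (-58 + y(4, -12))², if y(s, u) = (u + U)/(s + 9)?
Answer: 597529/169 ≈ 3535.7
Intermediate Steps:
y(s, u) = (-7 + u)/(9 + s) (y(s, u) = (u - 7)/(s + 9) = (-7 + u)/(9 + s))
(-58 + y(4, -12))² = (-58 + (-7 - 12)/(9 + 4))² = (-58 - 19/13)² = (-773/13)² = 597529/169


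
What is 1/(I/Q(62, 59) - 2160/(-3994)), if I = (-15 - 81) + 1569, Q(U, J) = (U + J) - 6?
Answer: 229655/3065781 ≈ 0.074909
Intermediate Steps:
Q(U, J) = -6 + J + U (Q(U, J) = (J + U) - 6 = -6 + J + U)
I = 1473 (I = -96 + 1569 = 1473)
1/(I/Q(62, 59) - 2160/(-3994)) = 1/(1473/(-6 + 59 + 62) - 2160/(-3994)) = 1/(1473/115 - 2160*(-1/3994)) = 1/(1473*(1/115) + 1080/1997) = 1/(1473/115 + 1080/1997) = 1/(3065781/229655) = 229655/3065781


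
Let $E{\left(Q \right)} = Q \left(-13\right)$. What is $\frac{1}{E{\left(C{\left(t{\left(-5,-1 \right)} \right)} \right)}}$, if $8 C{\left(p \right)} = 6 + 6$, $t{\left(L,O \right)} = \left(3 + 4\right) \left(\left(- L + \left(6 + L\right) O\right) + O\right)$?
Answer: $- \frac{2}{39} \approx -0.051282$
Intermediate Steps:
$t{\left(L,O \right)} = - 7 L + 7 O + 7 O \left(6 + L\right)$ ($t{\left(L,O \right)} = 7 \left(\left(- L + O \left(6 + L\right)\right) + O\right) = 7 \left(O - L + O \left(6 + L\right)\right) = - 7 L + 7 O + 7 O \left(6 + L\right)$)
$C{\left(p \right)} = \frac{3}{2}$ ($C{\left(p \right)} = \frac{6 + 6}{8} = \frac{1}{8} \cdot 12 = \frac{3}{2}$)
$E{\left(Q \right)} = - 13 Q$
$\frac{1}{E{\left(C{\left(t{\left(-5,-1 \right)} \right)} \right)}} = \frac{1}{\left(-13\right) \frac{3}{2}} = \frac{1}{- \frac{39}{2}} = - \frac{2}{39}$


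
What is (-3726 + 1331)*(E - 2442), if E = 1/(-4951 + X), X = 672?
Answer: 25026119005/4279 ≈ 5.8486e+6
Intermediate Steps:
E = -1/4279 (E = 1/(-4951 + 672) = 1/(-4279) = -1/4279 ≈ -0.00023370)
(-3726 + 1331)*(E - 2442) = (-3726 + 1331)*(-1/4279 - 2442) = -2395*(-10449319/4279) = 25026119005/4279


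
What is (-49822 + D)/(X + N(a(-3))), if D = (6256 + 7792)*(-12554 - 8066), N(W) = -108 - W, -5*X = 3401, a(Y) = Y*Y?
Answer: 724298955/1993 ≈ 3.6342e+5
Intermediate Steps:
a(Y) = Y**2
X = -3401/5 (X = -1/5*3401 = -3401/5 ≈ -680.20)
D = -289669760 (D = 14048*(-20620) = -289669760)
(-49822 + D)/(X + N(a(-3))) = (-49822 - 289669760)/(-3401/5 + (-108 - 1*(-3)**2)) = -289719582/(-3401/5 + (-108 - 1*9)) = -289719582/(-3401/5 + (-108 - 9)) = -289719582/(-3401/5 - 117) = -289719582/(-3986/5) = -289719582*(-5/3986) = 724298955/1993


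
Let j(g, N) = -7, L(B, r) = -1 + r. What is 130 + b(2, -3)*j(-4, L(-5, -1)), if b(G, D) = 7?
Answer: 81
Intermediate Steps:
130 + b(2, -3)*j(-4, L(-5, -1)) = 130 + 7*(-7) = 130 - 49 = 81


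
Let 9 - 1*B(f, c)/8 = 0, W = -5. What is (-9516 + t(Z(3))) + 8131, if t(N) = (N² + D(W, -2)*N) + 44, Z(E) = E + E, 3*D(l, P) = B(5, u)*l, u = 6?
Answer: -2025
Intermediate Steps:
B(f, c) = 72 (B(f, c) = 72 - 8*0 = 72 + 0 = 72)
D(l, P) = 24*l (D(l, P) = (72*l)/3 = 24*l)
Z(E) = 2*E
t(N) = 44 + N² - 120*N (t(N) = (N² + (24*(-5))*N) + 44 = (N² - 120*N) + 44 = 44 + N² - 120*N)
(-9516 + t(Z(3))) + 8131 = (-9516 + (44 + (2*3)² - 240*3)) + 8131 = (-9516 + (44 + 6² - 120*6)) + 8131 = (-9516 + (44 + 36 - 720)) + 8131 = (-9516 - 640) + 8131 = -10156 + 8131 = -2025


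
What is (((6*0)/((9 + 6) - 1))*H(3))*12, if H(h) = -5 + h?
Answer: 0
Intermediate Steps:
(((6*0)/((9 + 6) - 1))*H(3))*12 = (((6*0)/((9 + 6) - 1))*(-5 + 3))*12 = ((0/(15 - 1))*(-2))*12 = ((0/14)*(-2))*12 = ((0*(1/14))*(-2))*12 = (0*(-2))*12 = 0*12 = 0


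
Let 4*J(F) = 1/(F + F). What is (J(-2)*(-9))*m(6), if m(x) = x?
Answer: 27/8 ≈ 3.3750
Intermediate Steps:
J(F) = 1/(8*F) (J(F) = 1/(4*(F + F)) = 1/(4*((2*F))) = (1/(2*F))/4 = 1/(8*F))
(J(-2)*(-9))*m(6) = (((1/8)/(-2))*(-9))*6 = (((1/8)*(-1/2))*(-9))*6 = -1/16*(-9)*6 = (9/16)*6 = 27/8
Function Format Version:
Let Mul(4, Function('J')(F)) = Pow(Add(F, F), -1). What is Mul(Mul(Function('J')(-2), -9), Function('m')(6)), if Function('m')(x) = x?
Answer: Rational(27, 8) ≈ 3.3750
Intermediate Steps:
Function('J')(F) = Mul(Rational(1, 8), Pow(F, -1)) (Function('J')(F) = Mul(Rational(1, 4), Pow(Add(F, F), -1)) = Mul(Rational(1, 4), Pow(Mul(2, F), -1)) = Mul(Rational(1, 4), Mul(Rational(1, 2), Pow(F, -1))) = Mul(Rational(1, 8), Pow(F, -1)))
Mul(Mul(Function('J')(-2), -9), Function('m')(6)) = Mul(Mul(Mul(Rational(1, 8), Pow(-2, -1)), -9), 6) = Mul(Mul(Mul(Rational(1, 8), Rational(-1, 2)), -9), 6) = Mul(Mul(Rational(-1, 16), -9), 6) = Mul(Rational(9, 16), 6) = Rational(27, 8)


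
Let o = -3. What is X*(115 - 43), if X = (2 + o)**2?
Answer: 72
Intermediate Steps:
X = 1 (X = (2 - 3)**2 = (-1)**2 = 1)
X*(115 - 43) = 1*(115 - 43) = 1*72 = 72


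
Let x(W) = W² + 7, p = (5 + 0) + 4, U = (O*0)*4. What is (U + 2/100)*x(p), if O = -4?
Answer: 44/25 ≈ 1.7600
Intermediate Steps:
U = 0 (U = -4*0*4 = 0*4 = 0)
p = 9 (p = 5 + 4 = 9)
x(W) = 7 + W²
(U + 2/100)*x(p) = (0 + 2/100)*(7 + 9²) = (0 + 2*(1/100))*(7 + 81) = (0 + 1/50)*88 = (1/50)*88 = 44/25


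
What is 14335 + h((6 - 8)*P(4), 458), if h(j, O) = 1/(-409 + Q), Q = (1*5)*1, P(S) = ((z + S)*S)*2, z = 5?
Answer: 5791339/404 ≈ 14335.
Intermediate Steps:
P(S) = 2*S*(5 + S) (P(S) = ((5 + S)*S)*2 = (S*(5 + S))*2 = 2*S*(5 + S))
Q = 5 (Q = 5*1 = 5)
h(j, O) = -1/404 (h(j, O) = 1/(-409 + 5) = 1/(-404) = -1/404)
14335 + h((6 - 8)*P(4), 458) = 14335 - 1/404 = 5791339/404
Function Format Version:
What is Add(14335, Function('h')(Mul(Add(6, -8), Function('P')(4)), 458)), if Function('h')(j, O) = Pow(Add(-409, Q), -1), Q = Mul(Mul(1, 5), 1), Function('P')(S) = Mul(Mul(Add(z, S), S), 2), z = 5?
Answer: Rational(5791339, 404) ≈ 14335.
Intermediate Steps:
Function('P')(S) = Mul(2, S, Add(5, S)) (Function('P')(S) = Mul(Mul(Add(5, S), S), 2) = Mul(Mul(S, Add(5, S)), 2) = Mul(2, S, Add(5, S)))
Q = 5 (Q = Mul(5, 1) = 5)
Function('h')(j, O) = Rational(-1, 404) (Function('h')(j, O) = Pow(Add(-409, 5), -1) = Pow(-404, -1) = Rational(-1, 404))
Add(14335, Function('h')(Mul(Add(6, -8), Function('P')(4)), 458)) = Add(14335, Rational(-1, 404)) = Rational(5791339, 404)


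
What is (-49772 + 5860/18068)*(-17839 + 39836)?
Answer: -4945336042023/4517 ≈ -1.0948e+9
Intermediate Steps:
(-49772 + 5860/18068)*(-17839 + 39836) = (-49772 + 5860*(1/18068))*21997 = (-49772 + 1465/4517)*21997 = -224818659/4517*21997 = -4945336042023/4517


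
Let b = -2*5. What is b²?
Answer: 100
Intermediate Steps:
b = -10
b² = (-10)² = 100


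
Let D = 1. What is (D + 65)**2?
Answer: 4356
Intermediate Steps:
(D + 65)**2 = (1 + 65)**2 = 66**2 = 4356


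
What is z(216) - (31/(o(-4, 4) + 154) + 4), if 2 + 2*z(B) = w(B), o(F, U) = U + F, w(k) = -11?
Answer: -824/77 ≈ -10.701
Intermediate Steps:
o(F, U) = F + U
z(B) = -13/2 (z(B) = -1 + (½)*(-11) = -1 - 11/2 = -13/2)
z(216) - (31/(o(-4, 4) + 154) + 4) = -13/2 - (31/((-4 + 4) + 154) + 4) = -13/2 - (31/(0 + 154) + 4) = -13/2 - (31/154 + 4) = -13/2 - 1*647/154 = -13/2 - 647/154 = -824/77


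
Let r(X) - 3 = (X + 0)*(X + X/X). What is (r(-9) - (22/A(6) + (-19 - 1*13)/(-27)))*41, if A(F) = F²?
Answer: 162073/54 ≈ 3001.4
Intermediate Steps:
r(X) = 3 + X*(1 + X) (r(X) = 3 + (X + 0)*(X + X/X) = 3 + X*(X + 1) = 3 + X*(1 + X))
(r(-9) - (22/A(6) + (-19 - 1*13)/(-27)))*41 = ((3 - 9 + (-9)²) - (22/(6²) + (-19 - 1*13)/(-27)))*41 = ((3 - 9 + 81) - (22/36 + (-19 - 13)*(-1/27)))*41 = (75 - (22*(1/36) - 32*(-1/27)))*41 = (75 - (11/18 + 32/27))*41 = (75 - 1*97/54)*41 = (75 - 97/54)*41 = (3953/54)*41 = 162073/54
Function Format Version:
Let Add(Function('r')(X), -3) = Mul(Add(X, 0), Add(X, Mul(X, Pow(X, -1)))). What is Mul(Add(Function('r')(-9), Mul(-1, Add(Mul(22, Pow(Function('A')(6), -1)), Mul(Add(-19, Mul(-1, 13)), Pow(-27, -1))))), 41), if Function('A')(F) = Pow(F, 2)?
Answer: Rational(162073, 54) ≈ 3001.4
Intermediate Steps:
Function('r')(X) = Add(3, Mul(X, Add(1, X))) (Function('r')(X) = Add(3, Mul(Add(X, 0), Add(X, Mul(X, Pow(X, -1))))) = Add(3, Mul(X, Add(X, 1))) = Add(3, Mul(X, Add(1, X))))
Mul(Add(Function('r')(-9), Mul(-1, Add(Mul(22, Pow(Function('A')(6), -1)), Mul(Add(-19, Mul(-1, 13)), Pow(-27, -1))))), 41) = Mul(Add(Add(3, -9, Pow(-9, 2)), Mul(-1, Add(Mul(22, Pow(Pow(6, 2), -1)), Mul(Add(-19, Mul(-1, 13)), Pow(-27, -1))))), 41) = Mul(Add(Add(3, -9, 81), Mul(-1, Add(Mul(22, Pow(36, -1)), Mul(Add(-19, -13), Rational(-1, 27))))), 41) = Mul(Add(75, Mul(-1, Add(Mul(22, Rational(1, 36)), Mul(-32, Rational(-1, 27))))), 41) = Mul(Add(75, Mul(-1, Add(Rational(11, 18), Rational(32, 27)))), 41) = Mul(Add(75, Mul(-1, Rational(97, 54))), 41) = Mul(Add(75, Rational(-97, 54)), 41) = Mul(Rational(3953, 54), 41) = Rational(162073, 54)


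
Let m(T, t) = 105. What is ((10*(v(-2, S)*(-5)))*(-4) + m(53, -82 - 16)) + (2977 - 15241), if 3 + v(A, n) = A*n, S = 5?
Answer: -14759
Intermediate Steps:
v(A, n) = -3 + A*n
((10*(v(-2, S)*(-5)))*(-4) + m(53, -82 - 16)) + (2977 - 15241) = ((10*((-3 - 2*5)*(-5)))*(-4) + 105) + (2977 - 15241) = ((10*((-3 - 10)*(-5)))*(-4) + 105) - 12264 = ((10*(-13*(-5)))*(-4) + 105) - 12264 = ((10*65)*(-4) + 105) - 12264 = (650*(-4) + 105) - 12264 = (-2600 + 105) - 12264 = -2495 - 12264 = -14759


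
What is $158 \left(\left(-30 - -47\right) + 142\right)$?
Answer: $25122$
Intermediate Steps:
$158 \left(\left(-30 - -47\right) + 142\right) = 158 \left(\left(-30 + 47\right) + 142\right) = 158 \left(17 + 142\right) = 158 \cdot 159 = 25122$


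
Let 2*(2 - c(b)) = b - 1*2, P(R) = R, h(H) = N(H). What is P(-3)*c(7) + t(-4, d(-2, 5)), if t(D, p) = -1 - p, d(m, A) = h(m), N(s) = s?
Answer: 5/2 ≈ 2.5000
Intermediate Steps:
h(H) = H
d(m, A) = m
c(b) = 3 - b/2 (c(b) = 2 - (b - 1*2)/2 = 2 - (b - 2)/2 = 2 - (-2 + b)/2 = 2 + (1 - b/2) = 3 - b/2)
P(-3)*c(7) + t(-4, d(-2, 5)) = -3*(3 - ½*7) + (-1 - 1*(-2)) = -3*(3 - 7/2) + (-1 + 2) = -3*(-½) + 1 = 3/2 + 1 = 5/2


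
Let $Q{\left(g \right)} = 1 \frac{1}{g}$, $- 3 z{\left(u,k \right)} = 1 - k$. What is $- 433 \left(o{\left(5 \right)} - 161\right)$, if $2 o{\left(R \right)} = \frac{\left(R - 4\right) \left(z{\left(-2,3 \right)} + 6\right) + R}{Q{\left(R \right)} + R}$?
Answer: $\frac{10799453}{156} \approx 69227.0$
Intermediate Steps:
$z{\left(u,k \right)} = - \frac{1}{3} + \frac{k}{3}$ ($z{\left(u,k \right)} = - \frac{1 - k}{3} = - \frac{1}{3} + \frac{k}{3}$)
$Q{\left(g \right)} = \frac{1}{g}$
$o{\left(R \right)} = \frac{- \frac{80}{3} + \frac{23 R}{3}}{2 \left(R + \frac{1}{R}\right)}$ ($o{\left(R \right)} = \frac{\left(\left(R - 4\right) \left(\left(- \frac{1}{3} + \frac{1}{3} \cdot 3\right) + 6\right) + R\right) \frac{1}{\frac{1}{R} + R}}{2} = \frac{\left(\left(-4 + R\right) \left(\left(- \frac{1}{3} + 1\right) + 6\right) + R\right) \frac{1}{R + \frac{1}{R}}}{2} = \frac{\left(\left(-4 + R\right) \left(\frac{2}{3} + 6\right) + R\right) \frac{1}{R + \frac{1}{R}}}{2} = \frac{\left(\left(-4 + R\right) \frac{20}{3} + R\right) \frac{1}{R + \frac{1}{R}}}{2} = \frac{\left(\left(- \frac{80}{3} + \frac{20 R}{3}\right) + R\right) \frac{1}{R + \frac{1}{R}}}{2} = \frac{\left(- \frac{80}{3} + \frac{23 R}{3}\right) \frac{1}{R + \frac{1}{R}}}{2} = \frac{\frac{1}{R + \frac{1}{R}} \left(- \frac{80}{3} + \frac{23 R}{3}\right)}{2} = \frac{- \frac{80}{3} + \frac{23 R}{3}}{2 \left(R + \frac{1}{R}\right)}$)
$- 433 \left(o{\left(5 \right)} - 161\right) = - 433 \left(\frac{1}{6} \cdot 5 \frac{1}{1 + 5^{2}} \left(-80 + 23 \cdot 5\right) - 161\right) = - 433 \left(\frac{1}{6} \cdot 5 \frac{1}{1 + 25} \left(-80 + 115\right) - 161\right) = - 433 \left(\frac{1}{6} \cdot 5 \cdot \frac{1}{26} \cdot 35 - 161\right) = - 433 \left(\frac{175}{156} - 161\right) = \left(-433\right) \left(- \frac{24941}{156}\right) = \frac{10799453}{156}$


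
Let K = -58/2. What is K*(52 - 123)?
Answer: 2059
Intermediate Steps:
K = -29 (K = -58*½ = -29)
K*(52 - 123) = -29*(52 - 123) = -29*(-71) = 2059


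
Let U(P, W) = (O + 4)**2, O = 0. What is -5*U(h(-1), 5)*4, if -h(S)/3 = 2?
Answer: -320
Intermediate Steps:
h(S) = -6 (h(S) = -3*2 = -6)
U(P, W) = 16 (U(P, W) = (0 + 4)**2 = 4**2 = 16)
-5*U(h(-1), 5)*4 = -5*16*4 = -80*4 = -320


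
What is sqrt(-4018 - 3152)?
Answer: I*sqrt(7170) ≈ 84.676*I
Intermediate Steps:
sqrt(-4018 - 3152) = sqrt(-7170) = I*sqrt(7170)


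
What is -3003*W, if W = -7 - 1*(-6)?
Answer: 3003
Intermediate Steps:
W = -1 (W = -7 + 6 = -1)
-3003*W = -3003*(-1) = 3003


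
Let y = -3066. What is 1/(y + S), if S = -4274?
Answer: -1/7340 ≈ -0.00013624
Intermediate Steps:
1/(y + S) = 1/(-3066 - 4274) = 1/(-7340) = -1/7340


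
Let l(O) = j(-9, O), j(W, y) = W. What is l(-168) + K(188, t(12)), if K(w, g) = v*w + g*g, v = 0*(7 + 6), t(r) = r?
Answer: 135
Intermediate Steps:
v = 0 (v = 0*13 = 0)
K(w, g) = g² (K(w, g) = 0*w + g*g = 0 + g² = g²)
l(O) = -9
l(-168) + K(188, t(12)) = -9 + 12² = -9 + 144 = 135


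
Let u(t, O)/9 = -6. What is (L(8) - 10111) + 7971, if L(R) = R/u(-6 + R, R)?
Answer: -57784/27 ≈ -2140.1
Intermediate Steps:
u(t, O) = -54 (u(t, O) = 9*(-6) = -54)
L(R) = -R/54 (L(R) = R/(-54) = R*(-1/54) = -R/54)
(L(8) - 10111) + 7971 = (-1/54*8 - 10111) + 7971 = (-4/27 - 10111) + 7971 = -273001/27 + 7971 = -57784/27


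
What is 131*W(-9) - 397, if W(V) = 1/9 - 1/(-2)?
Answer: -5705/18 ≈ -316.94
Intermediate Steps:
W(V) = 11/18 (W(V) = 1*(⅑) - 1*(-½) = ⅑ + ½ = 11/18)
131*W(-9) - 397 = 131*(11/18) - 397 = 1441/18 - 397 = -5705/18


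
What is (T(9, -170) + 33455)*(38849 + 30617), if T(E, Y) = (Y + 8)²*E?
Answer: 18731576366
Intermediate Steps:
T(E, Y) = E*(8 + Y)² (T(E, Y) = (8 + Y)²*E = E*(8 + Y)²)
(T(9, -170) + 33455)*(38849 + 30617) = (9*(8 - 170)² + 33455)*(38849 + 30617) = (9*(-162)² + 33455)*69466 = (9*26244 + 33455)*69466 = (236196 + 33455)*69466 = 269651*69466 = 18731576366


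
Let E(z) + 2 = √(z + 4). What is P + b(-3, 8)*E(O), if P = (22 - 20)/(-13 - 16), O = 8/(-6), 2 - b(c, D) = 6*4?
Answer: 1274/29 - 44*√6/3 ≈ 8.0052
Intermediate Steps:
b(c, D) = -22 (b(c, D) = 2 - 6*4 = 2 - 1*24 = 2 - 24 = -22)
O = -4/3 (O = 8*(-⅙) = -4/3 ≈ -1.3333)
E(z) = -2 + √(4 + z) (E(z) = -2 + √(z + 4) = -2 + √(4 + z))
P = -2/29 (P = 2/(-29) = 2*(-1/29) = -2/29 ≈ -0.068966)
P + b(-3, 8)*E(O) = -2/29 - 22*(-2 + √(4 - 4/3)) = -2/29 - 22*(-2 + √(8/3)) = -2/29 - 22*(-2 + 2*√6/3) = -2/29 + (44 - 44*√6/3) = 1274/29 - 44*√6/3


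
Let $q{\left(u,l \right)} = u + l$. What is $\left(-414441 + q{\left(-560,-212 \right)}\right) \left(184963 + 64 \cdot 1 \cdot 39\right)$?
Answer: $-77835413767$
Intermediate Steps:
$q{\left(u,l \right)} = l + u$
$\left(-414441 + q{\left(-560,-212 \right)}\right) \left(184963 + 64 \cdot 1 \cdot 39\right) = \left(-414441 - 772\right) \left(184963 + 64 \cdot 1 \cdot 39\right) = \left(-414441 - 772\right) \left(184963 + 64 \cdot 39\right) = - 415213 \left(184963 + 2496\right) = \left(-415213\right) 187459 = -77835413767$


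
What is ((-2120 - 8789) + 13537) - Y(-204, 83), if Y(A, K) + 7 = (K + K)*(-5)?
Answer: 3465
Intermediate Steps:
Y(A, K) = -7 - 10*K (Y(A, K) = -7 + (K + K)*(-5) = -7 + (2*K)*(-5) = -7 - 10*K)
((-2120 - 8789) + 13537) - Y(-204, 83) = ((-2120 - 8789) + 13537) - (-7 - 10*83) = (-10909 + 13537) - (-7 - 830) = 2628 - 1*(-837) = 2628 + 837 = 3465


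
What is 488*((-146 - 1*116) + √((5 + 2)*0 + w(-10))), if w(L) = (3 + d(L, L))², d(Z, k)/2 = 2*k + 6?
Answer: -115656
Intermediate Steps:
d(Z, k) = 12 + 4*k (d(Z, k) = 2*(2*k + 6) = 2*(6 + 2*k) = 12 + 4*k)
w(L) = (15 + 4*L)² (w(L) = (3 + (12 + 4*L))² = (15 + 4*L)²)
488*((-146 - 1*116) + √((5 + 2)*0 + w(-10))) = 488*((-146 - 1*116) + √((5 + 2)*0 + (15 + 4*(-10))²)) = 488*((-146 - 116) + √(7*0 + (15 - 40)²)) = 488*(-262 + √(0 + (-25)²)) = 488*(-262 + √(0 + 625)) = 488*(-262 + √625) = 488*(-262 + 25) = 488*(-237) = -115656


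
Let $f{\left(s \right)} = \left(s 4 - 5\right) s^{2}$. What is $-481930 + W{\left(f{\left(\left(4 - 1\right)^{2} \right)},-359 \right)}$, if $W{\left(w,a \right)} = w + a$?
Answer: $-479778$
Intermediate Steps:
$f{\left(s \right)} = s^{2} \left(-5 + 4 s\right)$ ($f{\left(s \right)} = \left(4 s - 5\right) s^{2} = \left(-5 + 4 s\right) s^{2} = s^{2} \left(-5 + 4 s\right)$)
$W{\left(w,a \right)} = a + w$
$-481930 + W{\left(f{\left(\left(4 - 1\right)^{2} \right)},-359 \right)} = -481930 - \left(359 - \left(\left(4 - 1\right)^{2}\right)^{2} \left(-5 + 4 \left(4 - 1\right)^{2}\right)\right) = -481930 - \left(359 - \left(3^{2}\right)^{2} \left(-5 + 4 \cdot 3^{2}\right)\right) = -481930 - \left(359 - 9^{2} \left(-5 + 4 \cdot 9\right)\right) = -481930 - \left(359 - 81 \left(-5 + 36\right)\right) = -481930 + \left(-359 + 81 \cdot 31\right) = -481930 + \left(-359 + 2511\right) = -481930 + 2152 = -479778$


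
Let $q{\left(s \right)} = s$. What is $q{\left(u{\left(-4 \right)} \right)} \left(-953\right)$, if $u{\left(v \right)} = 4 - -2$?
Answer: $-5718$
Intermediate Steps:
$u{\left(v \right)} = 6$ ($u{\left(v \right)} = 4 + 2 = 6$)
$q{\left(u{\left(-4 \right)} \right)} \left(-953\right) = 6 \left(-953\right) = -5718$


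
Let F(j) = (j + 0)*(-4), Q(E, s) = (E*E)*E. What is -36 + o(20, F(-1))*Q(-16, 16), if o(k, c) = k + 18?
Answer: -155684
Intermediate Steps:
Q(E, s) = E³ (Q(E, s) = E²*E = E³)
F(j) = -4*j (F(j) = j*(-4) = -4*j)
o(k, c) = 18 + k
-36 + o(20, F(-1))*Q(-16, 16) = -36 + (18 + 20)*(-16)³ = -36 + 38*(-4096) = -36 - 155648 = -155684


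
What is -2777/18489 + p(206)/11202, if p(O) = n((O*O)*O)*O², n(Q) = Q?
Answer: 1143136974001085/34518963 ≈ 3.3116e+7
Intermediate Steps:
p(O) = O⁵ (p(O) = ((O*O)*O)*O² = (O²*O)*O² = O³*O² = O⁵)
-2777/18489 + p(206)/11202 = -2777/18489 + 206⁵/11202 = -2777*1/18489 + 370967703776*(1/11202) = -2777/18489 + 185483851888/5601 = 1143136974001085/34518963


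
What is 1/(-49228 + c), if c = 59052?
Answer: 1/9824 ≈ 0.00010179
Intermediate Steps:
1/(-49228 + c) = 1/(-49228 + 59052) = 1/9824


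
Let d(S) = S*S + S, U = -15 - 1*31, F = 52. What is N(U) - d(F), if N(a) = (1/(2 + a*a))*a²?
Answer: -2917546/1059 ≈ -2755.0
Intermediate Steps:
U = -46 (U = -15 - 31 = -46)
d(S) = S + S² (d(S) = S² + S = S + S²)
N(a) = a²/(2 + a²) (N(a) = (1/(2 + a²))*a² = a²/(2 + a²))
N(U) - d(F) = (-46)²/(2 + (-46)²) - 52*(1 + 52) = 2116/(2 + 2116) - 52*53 = 2116/2118 - 1*2756 = 2116*(1/2118) - 2756 = 1058/1059 - 2756 = -2917546/1059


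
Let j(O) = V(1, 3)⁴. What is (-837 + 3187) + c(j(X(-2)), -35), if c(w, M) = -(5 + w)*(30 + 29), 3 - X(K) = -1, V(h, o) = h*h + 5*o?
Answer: -3864569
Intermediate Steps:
V(h, o) = h² + 5*o
X(K) = 4 (X(K) = 3 - 1*(-1) = 3 + 1 = 4)
j(O) = 65536 (j(O) = (1² + 5*3)⁴ = (1 + 15)⁴ = 16⁴ = 65536)
c(w, M) = -295 - 59*w (c(w, M) = -(5 + w)*59 = -(295 + 59*w) = -295 - 59*w)
(-837 + 3187) + c(j(X(-2)), -35) = (-837 + 3187) + (-295 - 59*65536) = 2350 + (-295 - 3866624) = 2350 - 3866919 = -3864569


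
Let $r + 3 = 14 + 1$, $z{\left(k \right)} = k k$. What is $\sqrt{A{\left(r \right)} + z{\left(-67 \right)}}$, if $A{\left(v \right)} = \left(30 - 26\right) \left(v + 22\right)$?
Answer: $5 \sqrt{185} \approx 68.007$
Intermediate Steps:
$z{\left(k \right)} = k^{2}$
$r = 12$ ($r = -3 + \left(14 + 1\right) = -3 + 15 = 12$)
$A{\left(v \right)} = 88 + 4 v$ ($A{\left(v \right)} = 4 \left(22 + v\right) = 88 + 4 v$)
$\sqrt{A{\left(r \right)} + z{\left(-67 \right)}} = \sqrt{\left(88 + 4 \cdot 12\right) + \left(-67\right)^{2}} = \sqrt{\left(88 + 48\right) + 4489} = \sqrt{136 + 4489} = \sqrt{4625} = 5 \sqrt{185}$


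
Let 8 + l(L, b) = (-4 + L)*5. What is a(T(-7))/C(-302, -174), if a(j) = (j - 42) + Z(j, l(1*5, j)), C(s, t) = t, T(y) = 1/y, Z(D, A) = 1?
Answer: 48/203 ≈ 0.23645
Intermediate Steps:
l(L, b) = -28 + 5*L (l(L, b) = -8 + (-4 + L)*5 = -8 + (-20 + 5*L) = -28 + 5*L)
a(j) = -41 + j (a(j) = (j - 42) + 1 = (-42 + j) + 1 = -41 + j)
a(T(-7))/C(-302, -174) = (-41 + 1/(-7))/(-174) = (-41 - ⅐)*(-1/174) = -288/7*(-1/174) = 48/203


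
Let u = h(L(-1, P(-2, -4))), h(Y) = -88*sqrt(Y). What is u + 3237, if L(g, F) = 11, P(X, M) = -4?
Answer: 3237 - 88*sqrt(11) ≈ 2945.1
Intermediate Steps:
u = -88*sqrt(11) ≈ -291.86
u + 3237 = -88*sqrt(11) + 3237 = 3237 - 88*sqrt(11)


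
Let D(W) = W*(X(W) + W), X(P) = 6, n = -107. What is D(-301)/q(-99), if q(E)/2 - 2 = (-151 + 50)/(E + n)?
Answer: 9145885/513 ≈ 17828.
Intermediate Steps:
D(W) = W*(6 + W)
q(E) = 4 - 202/(-107 + E) (q(E) = 4 + 2*((-151 + 50)/(E - 107)) = 4 + 2*(-101/(-107 + E)) = 4 - 202/(-107 + E))
D(-301)/q(-99) = (-301*(6 - 301))/((2*(-315 + 2*(-99))/(-107 - 99))) = (-301*(-295))/((2*(-315 - 198)/(-206))) = 88795/((2*(-1/206)*(-513))) = 88795/(513/103) = 88795*(103/513) = 9145885/513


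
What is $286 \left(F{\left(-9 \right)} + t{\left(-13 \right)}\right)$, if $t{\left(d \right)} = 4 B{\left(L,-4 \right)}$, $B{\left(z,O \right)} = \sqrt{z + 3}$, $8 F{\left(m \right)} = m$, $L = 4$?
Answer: $- \frac{1287}{4} + 1144 \sqrt{7} \approx 2705.0$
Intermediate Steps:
$F{\left(m \right)} = \frac{m}{8}$
$B{\left(z,O \right)} = \sqrt{3 + z}$
$t{\left(d \right)} = 4 \sqrt{7}$ ($t{\left(d \right)} = 4 \sqrt{3 + 4} = 4 \sqrt{7}$)
$286 \left(F{\left(-9 \right)} + t{\left(-13 \right)}\right) = 286 \left(\frac{1}{8} \left(-9\right) + 4 \sqrt{7}\right) = 286 \left(- \frac{9}{8} + 4 \sqrt{7}\right) = - \frac{1287}{4} + 1144 \sqrt{7}$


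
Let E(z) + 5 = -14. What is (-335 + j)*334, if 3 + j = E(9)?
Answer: -119238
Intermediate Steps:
E(z) = -19 (E(z) = -5 - 14 = -19)
j = -22 (j = -3 - 19 = -22)
(-335 + j)*334 = (-335 - 22)*334 = -357*334 = -119238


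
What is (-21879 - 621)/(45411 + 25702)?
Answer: -22500/71113 ≈ -0.31640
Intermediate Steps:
(-21879 - 621)/(45411 + 25702) = -22500/71113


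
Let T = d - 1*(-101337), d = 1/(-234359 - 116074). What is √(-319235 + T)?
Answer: I*√2973176748625395/116811 ≈ 466.8*I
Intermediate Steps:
d = -1/350433 (d = 1/(-350433) = -1/350433 ≈ -2.8536e-6)
T = 35511828920/350433 (T = -1/350433 - 1*(-101337) = -1/350433 + 101337 = 35511828920/350433 ≈ 1.0134e+5)
√(-319235 + T) = √(-319235 + 35511828920/350433) = √(-76358649835/350433) = I*√2973176748625395/116811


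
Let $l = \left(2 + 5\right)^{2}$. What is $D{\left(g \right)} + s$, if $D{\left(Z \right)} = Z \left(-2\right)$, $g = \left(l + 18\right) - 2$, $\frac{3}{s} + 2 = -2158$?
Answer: $- \frac{93601}{720} \approx -130.0$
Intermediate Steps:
$l = 49$ ($l = 7^{2} = 49$)
$s = - \frac{1}{720}$ ($s = \frac{3}{-2 - 2158} = \frac{3}{-2160} = 3 \left(- \frac{1}{2160}\right) = - \frac{1}{720} \approx -0.0013889$)
$g = 65$ ($g = \left(49 + 18\right) - 2 = 67 - 2 = 65$)
$D{\left(Z \right)} = - 2 Z$
$D{\left(g \right)} + s = \left(-2\right) 65 - \frac{1}{720} = -130 - \frac{1}{720} = - \frac{93601}{720}$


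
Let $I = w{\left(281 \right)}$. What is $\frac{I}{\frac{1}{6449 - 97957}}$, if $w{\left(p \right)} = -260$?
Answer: $23792080$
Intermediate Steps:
$I = -260$
$\frac{I}{\frac{1}{6449 - 97957}} = - \frac{260}{\frac{1}{6449 - 97957}} = - \frac{260}{\frac{1}{-91508}} = - \frac{260}{- \frac{1}{91508}} = \left(-260\right) \left(-91508\right) = 23792080$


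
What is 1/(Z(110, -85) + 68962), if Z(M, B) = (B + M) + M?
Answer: 1/69097 ≈ 1.4472e-5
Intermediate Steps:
Z(M, B) = B + 2*M
1/(Z(110, -85) + 68962) = 1/((-85 + 2*110) + 68962) = 1/((-85 + 220) + 68962) = 1/(135 + 68962) = 1/69097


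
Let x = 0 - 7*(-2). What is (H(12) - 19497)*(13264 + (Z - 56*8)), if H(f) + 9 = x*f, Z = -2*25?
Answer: -246868908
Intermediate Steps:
Z = -50
x = 14 (x = 0 + 14 = 14)
H(f) = -9 + 14*f
(H(12) - 19497)*(13264 + (Z - 56*8)) = ((-9 + 14*12) - 19497)*(13264 + (-50 - 56*8)) = ((-9 + 168) - 19497)*(13264 + (-50 - 448)) = (159 - 19497)*(13264 - 498) = -19338*12766 = -246868908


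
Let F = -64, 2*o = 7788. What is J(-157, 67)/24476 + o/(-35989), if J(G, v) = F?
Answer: -841490/7593679 ≈ -0.11081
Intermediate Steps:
o = 3894 (o = (1/2)*7788 = 3894)
J(G, v) = -64
J(-157, 67)/24476 + o/(-35989) = -64/24476 + 3894/(-35989) = -64*1/24476 + 3894*(-1/35989) = -16/6119 - 3894/35989 = -841490/7593679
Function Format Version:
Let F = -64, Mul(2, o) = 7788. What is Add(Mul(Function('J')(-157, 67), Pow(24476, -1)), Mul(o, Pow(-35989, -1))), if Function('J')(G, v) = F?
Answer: Rational(-841490, 7593679) ≈ -0.11081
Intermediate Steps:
o = 3894 (o = Mul(Rational(1, 2), 7788) = 3894)
Function('J')(G, v) = -64
Add(Mul(Function('J')(-157, 67), Pow(24476, -1)), Mul(o, Pow(-35989, -1))) = Add(Mul(-64, Pow(24476, -1)), Mul(3894, Pow(-35989, -1))) = Add(Mul(-64, Rational(1, 24476)), Mul(3894, Rational(-1, 35989))) = Add(Rational(-16, 6119), Rational(-3894, 35989)) = Rational(-841490, 7593679)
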